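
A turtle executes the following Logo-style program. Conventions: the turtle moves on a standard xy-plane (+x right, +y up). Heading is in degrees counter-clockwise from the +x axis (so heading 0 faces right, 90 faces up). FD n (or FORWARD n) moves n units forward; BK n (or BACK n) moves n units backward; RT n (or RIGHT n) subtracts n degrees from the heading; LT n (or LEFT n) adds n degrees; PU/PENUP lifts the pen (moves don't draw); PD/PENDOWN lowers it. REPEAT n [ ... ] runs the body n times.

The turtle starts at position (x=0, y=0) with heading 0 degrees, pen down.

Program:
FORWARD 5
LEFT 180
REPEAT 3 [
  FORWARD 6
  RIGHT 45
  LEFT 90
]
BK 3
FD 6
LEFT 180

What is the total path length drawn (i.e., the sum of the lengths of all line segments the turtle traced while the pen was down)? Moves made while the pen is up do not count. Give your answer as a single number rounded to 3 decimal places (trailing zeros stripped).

Executing turtle program step by step:
Start: pos=(0,0), heading=0, pen down
FD 5: (0,0) -> (5,0) [heading=0, draw]
LT 180: heading 0 -> 180
REPEAT 3 [
  -- iteration 1/3 --
  FD 6: (5,0) -> (-1,0) [heading=180, draw]
  RT 45: heading 180 -> 135
  LT 90: heading 135 -> 225
  -- iteration 2/3 --
  FD 6: (-1,0) -> (-5.243,-4.243) [heading=225, draw]
  RT 45: heading 225 -> 180
  LT 90: heading 180 -> 270
  -- iteration 3/3 --
  FD 6: (-5.243,-4.243) -> (-5.243,-10.243) [heading=270, draw]
  RT 45: heading 270 -> 225
  LT 90: heading 225 -> 315
]
BK 3: (-5.243,-10.243) -> (-7.364,-8.121) [heading=315, draw]
FD 6: (-7.364,-8.121) -> (-3.121,-12.364) [heading=315, draw]
LT 180: heading 315 -> 135
Final: pos=(-3.121,-12.364), heading=135, 6 segment(s) drawn

Segment lengths:
  seg 1: (0,0) -> (5,0), length = 5
  seg 2: (5,0) -> (-1,0), length = 6
  seg 3: (-1,0) -> (-5.243,-4.243), length = 6
  seg 4: (-5.243,-4.243) -> (-5.243,-10.243), length = 6
  seg 5: (-5.243,-10.243) -> (-7.364,-8.121), length = 3
  seg 6: (-7.364,-8.121) -> (-3.121,-12.364), length = 6
Total = 32

Answer: 32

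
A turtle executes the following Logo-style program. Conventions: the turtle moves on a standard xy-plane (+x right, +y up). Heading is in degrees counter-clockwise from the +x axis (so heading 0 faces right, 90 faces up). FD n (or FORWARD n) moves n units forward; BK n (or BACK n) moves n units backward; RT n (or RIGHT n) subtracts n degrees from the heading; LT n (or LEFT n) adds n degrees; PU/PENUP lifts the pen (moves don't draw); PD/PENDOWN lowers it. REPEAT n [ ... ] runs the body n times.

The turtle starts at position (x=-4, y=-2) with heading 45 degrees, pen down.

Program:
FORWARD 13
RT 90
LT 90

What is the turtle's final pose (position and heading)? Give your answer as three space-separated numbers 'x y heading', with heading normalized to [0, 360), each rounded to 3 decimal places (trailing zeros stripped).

Answer: 5.192 7.192 45

Derivation:
Executing turtle program step by step:
Start: pos=(-4,-2), heading=45, pen down
FD 13: (-4,-2) -> (5.192,7.192) [heading=45, draw]
RT 90: heading 45 -> 315
LT 90: heading 315 -> 45
Final: pos=(5.192,7.192), heading=45, 1 segment(s) drawn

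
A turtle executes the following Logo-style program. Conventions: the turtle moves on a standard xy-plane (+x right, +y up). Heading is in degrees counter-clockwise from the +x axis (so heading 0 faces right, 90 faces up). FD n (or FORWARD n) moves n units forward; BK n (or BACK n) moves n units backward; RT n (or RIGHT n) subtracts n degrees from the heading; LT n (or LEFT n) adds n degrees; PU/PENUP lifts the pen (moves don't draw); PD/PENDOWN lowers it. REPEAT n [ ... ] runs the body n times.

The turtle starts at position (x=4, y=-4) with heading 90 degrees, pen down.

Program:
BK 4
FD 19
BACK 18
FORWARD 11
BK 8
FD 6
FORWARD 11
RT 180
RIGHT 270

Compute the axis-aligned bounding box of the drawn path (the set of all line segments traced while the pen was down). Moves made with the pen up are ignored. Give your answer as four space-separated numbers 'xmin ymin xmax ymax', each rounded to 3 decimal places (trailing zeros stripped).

Answer: 4 -8 4 13

Derivation:
Executing turtle program step by step:
Start: pos=(4,-4), heading=90, pen down
BK 4: (4,-4) -> (4,-8) [heading=90, draw]
FD 19: (4,-8) -> (4,11) [heading=90, draw]
BK 18: (4,11) -> (4,-7) [heading=90, draw]
FD 11: (4,-7) -> (4,4) [heading=90, draw]
BK 8: (4,4) -> (4,-4) [heading=90, draw]
FD 6: (4,-4) -> (4,2) [heading=90, draw]
FD 11: (4,2) -> (4,13) [heading=90, draw]
RT 180: heading 90 -> 270
RT 270: heading 270 -> 0
Final: pos=(4,13), heading=0, 7 segment(s) drawn

Segment endpoints: x in {4, 4, 4}, y in {-8, -7, -4, 2, 4, 11, 13}
xmin=4, ymin=-8, xmax=4, ymax=13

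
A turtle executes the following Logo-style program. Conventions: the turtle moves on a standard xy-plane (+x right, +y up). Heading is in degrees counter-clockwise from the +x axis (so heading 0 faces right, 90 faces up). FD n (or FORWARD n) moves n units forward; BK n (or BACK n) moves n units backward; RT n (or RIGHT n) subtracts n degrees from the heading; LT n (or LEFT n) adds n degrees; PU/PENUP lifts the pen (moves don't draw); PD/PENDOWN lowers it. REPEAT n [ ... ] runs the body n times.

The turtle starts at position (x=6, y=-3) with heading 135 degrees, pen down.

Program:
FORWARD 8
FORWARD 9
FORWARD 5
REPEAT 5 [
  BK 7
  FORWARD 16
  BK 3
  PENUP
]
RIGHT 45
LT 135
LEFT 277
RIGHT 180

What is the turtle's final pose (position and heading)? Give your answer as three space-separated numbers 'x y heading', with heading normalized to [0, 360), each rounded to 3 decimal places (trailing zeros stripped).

Executing turtle program step by step:
Start: pos=(6,-3), heading=135, pen down
FD 8: (6,-3) -> (0.343,2.657) [heading=135, draw]
FD 9: (0.343,2.657) -> (-6.021,9.021) [heading=135, draw]
FD 5: (-6.021,9.021) -> (-9.556,12.556) [heading=135, draw]
REPEAT 5 [
  -- iteration 1/5 --
  BK 7: (-9.556,12.556) -> (-4.607,7.607) [heading=135, draw]
  FD 16: (-4.607,7.607) -> (-15.92,18.92) [heading=135, draw]
  BK 3: (-15.92,18.92) -> (-13.799,16.799) [heading=135, draw]
  PU: pen up
  -- iteration 2/5 --
  BK 7: (-13.799,16.799) -> (-8.849,11.849) [heading=135, move]
  FD 16: (-8.849,11.849) -> (-20.163,23.163) [heading=135, move]
  BK 3: (-20.163,23.163) -> (-18.042,21.042) [heading=135, move]
  PU: pen up
  -- iteration 3/5 --
  BK 7: (-18.042,21.042) -> (-13.092,16.092) [heading=135, move]
  FD 16: (-13.092,16.092) -> (-24.406,27.406) [heading=135, move]
  BK 3: (-24.406,27.406) -> (-22.284,25.284) [heading=135, move]
  PU: pen up
  -- iteration 4/5 --
  BK 7: (-22.284,25.284) -> (-17.335,20.335) [heading=135, move]
  FD 16: (-17.335,20.335) -> (-28.648,31.648) [heading=135, move]
  BK 3: (-28.648,31.648) -> (-26.527,29.527) [heading=135, move]
  PU: pen up
  -- iteration 5/5 --
  BK 7: (-26.527,29.527) -> (-21.577,24.577) [heading=135, move]
  FD 16: (-21.577,24.577) -> (-32.891,35.891) [heading=135, move]
  BK 3: (-32.891,35.891) -> (-30.77,33.77) [heading=135, move]
  PU: pen up
]
RT 45: heading 135 -> 90
LT 135: heading 90 -> 225
LT 277: heading 225 -> 142
RT 180: heading 142 -> 322
Final: pos=(-30.77,33.77), heading=322, 6 segment(s) drawn

Answer: -30.77 33.77 322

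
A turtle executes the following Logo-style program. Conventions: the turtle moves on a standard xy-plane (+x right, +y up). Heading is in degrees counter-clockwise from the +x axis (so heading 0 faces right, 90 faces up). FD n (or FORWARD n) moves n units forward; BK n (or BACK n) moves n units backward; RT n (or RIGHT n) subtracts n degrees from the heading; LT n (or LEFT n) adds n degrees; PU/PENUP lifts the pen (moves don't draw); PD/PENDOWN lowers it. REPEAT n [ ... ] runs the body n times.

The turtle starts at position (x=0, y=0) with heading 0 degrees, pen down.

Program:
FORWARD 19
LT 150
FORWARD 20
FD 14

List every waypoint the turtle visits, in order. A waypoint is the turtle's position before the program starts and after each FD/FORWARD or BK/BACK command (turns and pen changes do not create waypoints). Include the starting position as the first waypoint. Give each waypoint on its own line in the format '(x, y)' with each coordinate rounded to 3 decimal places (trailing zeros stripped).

Answer: (0, 0)
(19, 0)
(1.679, 10)
(-10.445, 17)

Derivation:
Executing turtle program step by step:
Start: pos=(0,0), heading=0, pen down
FD 19: (0,0) -> (19,0) [heading=0, draw]
LT 150: heading 0 -> 150
FD 20: (19,0) -> (1.679,10) [heading=150, draw]
FD 14: (1.679,10) -> (-10.445,17) [heading=150, draw]
Final: pos=(-10.445,17), heading=150, 3 segment(s) drawn
Waypoints (4 total):
(0, 0)
(19, 0)
(1.679, 10)
(-10.445, 17)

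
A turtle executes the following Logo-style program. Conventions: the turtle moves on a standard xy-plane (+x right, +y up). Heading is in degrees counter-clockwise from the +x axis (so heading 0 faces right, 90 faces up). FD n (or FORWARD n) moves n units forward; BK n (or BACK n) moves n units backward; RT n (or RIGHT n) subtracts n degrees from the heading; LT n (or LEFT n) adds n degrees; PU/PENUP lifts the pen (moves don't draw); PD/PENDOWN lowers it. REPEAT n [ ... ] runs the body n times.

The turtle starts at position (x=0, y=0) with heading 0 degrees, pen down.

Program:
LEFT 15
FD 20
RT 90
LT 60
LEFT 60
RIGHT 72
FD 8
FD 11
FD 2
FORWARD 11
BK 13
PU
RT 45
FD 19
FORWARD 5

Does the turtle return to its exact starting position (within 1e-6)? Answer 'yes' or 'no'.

Answer: no

Derivation:
Executing turtle program step by step:
Start: pos=(0,0), heading=0, pen down
LT 15: heading 0 -> 15
FD 20: (0,0) -> (19.319,5.176) [heading=15, draw]
RT 90: heading 15 -> 285
LT 60: heading 285 -> 345
LT 60: heading 345 -> 45
RT 72: heading 45 -> 333
FD 8: (19.319,5.176) -> (26.447,1.544) [heading=333, draw]
FD 11: (26.447,1.544) -> (36.248,-3.449) [heading=333, draw]
FD 2: (36.248,-3.449) -> (38.03,-4.357) [heading=333, draw]
FD 11: (38.03,-4.357) -> (47.831,-9.351) [heading=333, draw]
BK 13: (47.831,-9.351) -> (36.248,-3.449) [heading=333, draw]
PU: pen up
RT 45: heading 333 -> 288
FD 19: (36.248,-3.449) -> (42.119,-21.52) [heading=288, move]
FD 5: (42.119,-21.52) -> (43.664,-26.275) [heading=288, move]
Final: pos=(43.664,-26.275), heading=288, 6 segment(s) drawn

Start position: (0, 0)
Final position: (43.664, -26.275)
Distance = 50.96; >= 1e-6 -> NOT closed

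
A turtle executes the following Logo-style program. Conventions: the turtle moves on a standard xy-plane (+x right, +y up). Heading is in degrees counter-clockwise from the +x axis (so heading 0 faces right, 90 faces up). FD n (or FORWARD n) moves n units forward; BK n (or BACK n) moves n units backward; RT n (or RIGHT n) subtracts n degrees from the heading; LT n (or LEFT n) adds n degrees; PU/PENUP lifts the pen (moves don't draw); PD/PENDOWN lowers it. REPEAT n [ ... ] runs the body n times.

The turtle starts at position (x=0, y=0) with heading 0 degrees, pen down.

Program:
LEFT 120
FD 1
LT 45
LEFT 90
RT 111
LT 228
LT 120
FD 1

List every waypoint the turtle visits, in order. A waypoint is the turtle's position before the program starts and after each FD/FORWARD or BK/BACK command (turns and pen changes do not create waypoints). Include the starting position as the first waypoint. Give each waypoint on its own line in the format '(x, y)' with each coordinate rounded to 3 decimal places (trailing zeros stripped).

Executing turtle program step by step:
Start: pos=(0,0), heading=0, pen down
LT 120: heading 0 -> 120
FD 1: (0,0) -> (-0.5,0.866) [heading=120, draw]
LT 45: heading 120 -> 165
LT 90: heading 165 -> 255
RT 111: heading 255 -> 144
LT 228: heading 144 -> 12
LT 120: heading 12 -> 132
FD 1: (-0.5,0.866) -> (-1.169,1.609) [heading=132, draw]
Final: pos=(-1.169,1.609), heading=132, 2 segment(s) drawn
Waypoints (3 total):
(0, 0)
(-0.5, 0.866)
(-1.169, 1.609)

Answer: (0, 0)
(-0.5, 0.866)
(-1.169, 1.609)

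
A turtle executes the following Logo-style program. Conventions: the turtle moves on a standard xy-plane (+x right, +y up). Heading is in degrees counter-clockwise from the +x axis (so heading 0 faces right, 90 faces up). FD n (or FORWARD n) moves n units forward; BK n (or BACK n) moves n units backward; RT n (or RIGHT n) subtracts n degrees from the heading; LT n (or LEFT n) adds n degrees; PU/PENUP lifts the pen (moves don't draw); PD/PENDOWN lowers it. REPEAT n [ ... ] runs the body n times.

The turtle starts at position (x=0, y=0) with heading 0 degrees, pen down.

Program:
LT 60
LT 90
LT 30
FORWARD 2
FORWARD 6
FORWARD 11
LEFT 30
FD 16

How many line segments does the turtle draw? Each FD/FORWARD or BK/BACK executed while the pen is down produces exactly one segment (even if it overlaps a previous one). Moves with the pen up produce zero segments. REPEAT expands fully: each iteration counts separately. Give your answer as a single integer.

Answer: 4

Derivation:
Executing turtle program step by step:
Start: pos=(0,0), heading=0, pen down
LT 60: heading 0 -> 60
LT 90: heading 60 -> 150
LT 30: heading 150 -> 180
FD 2: (0,0) -> (-2,0) [heading=180, draw]
FD 6: (-2,0) -> (-8,0) [heading=180, draw]
FD 11: (-8,0) -> (-19,0) [heading=180, draw]
LT 30: heading 180 -> 210
FD 16: (-19,0) -> (-32.856,-8) [heading=210, draw]
Final: pos=(-32.856,-8), heading=210, 4 segment(s) drawn
Segments drawn: 4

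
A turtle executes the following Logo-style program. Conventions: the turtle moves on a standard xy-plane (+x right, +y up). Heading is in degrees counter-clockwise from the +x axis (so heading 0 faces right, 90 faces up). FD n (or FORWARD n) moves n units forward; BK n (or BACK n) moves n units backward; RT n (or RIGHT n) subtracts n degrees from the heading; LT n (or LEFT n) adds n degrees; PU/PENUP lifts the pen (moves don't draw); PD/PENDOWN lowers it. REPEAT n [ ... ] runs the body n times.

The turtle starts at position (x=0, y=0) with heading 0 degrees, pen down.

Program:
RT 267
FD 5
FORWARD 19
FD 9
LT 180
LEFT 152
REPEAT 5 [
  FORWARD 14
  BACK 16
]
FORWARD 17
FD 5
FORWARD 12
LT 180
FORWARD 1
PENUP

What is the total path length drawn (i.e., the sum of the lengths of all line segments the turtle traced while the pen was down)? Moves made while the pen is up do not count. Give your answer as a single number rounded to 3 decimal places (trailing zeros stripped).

Executing turtle program step by step:
Start: pos=(0,0), heading=0, pen down
RT 267: heading 0 -> 93
FD 5: (0,0) -> (-0.262,4.993) [heading=93, draw]
FD 19: (-0.262,4.993) -> (-1.256,23.967) [heading=93, draw]
FD 9: (-1.256,23.967) -> (-1.727,32.955) [heading=93, draw]
LT 180: heading 93 -> 273
LT 152: heading 273 -> 65
REPEAT 5 [
  -- iteration 1/5 --
  FD 14: (-1.727,32.955) -> (4.19,45.643) [heading=65, draw]
  BK 16: (4.19,45.643) -> (-2.572,31.142) [heading=65, draw]
  -- iteration 2/5 --
  FD 14: (-2.572,31.142) -> (3.344,43.83) [heading=65, draw]
  BK 16: (3.344,43.83) -> (-3.418,29.33) [heading=65, draw]
  -- iteration 3/5 --
  FD 14: (-3.418,29.33) -> (2.499,42.018) [heading=65, draw]
  BK 16: (2.499,42.018) -> (-4.263,27.517) [heading=65, draw]
  -- iteration 4/5 --
  FD 14: (-4.263,27.517) -> (1.654,40.205) [heading=65, draw]
  BK 16: (1.654,40.205) -> (-5.108,25.704) [heading=65, draw]
  -- iteration 5/5 --
  FD 14: (-5.108,25.704) -> (0.809,38.393) [heading=65, draw]
  BK 16: (0.809,38.393) -> (-5.953,23.892) [heading=65, draw]
]
FD 17: (-5.953,23.892) -> (1.231,39.299) [heading=65, draw]
FD 5: (1.231,39.299) -> (3.344,43.83) [heading=65, draw]
FD 12: (3.344,43.83) -> (8.416,54.706) [heading=65, draw]
LT 180: heading 65 -> 245
FD 1: (8.416,54.706) -> (7.993,53.8) [heading=245, draw]
PU: pen up
Final: pos=(7.993,53.8), heading=245, 17 segment(s) drawn

Segment lengths:
  seg 1: (0,0) -> (-0.262,4.993), length = 5
  seg 2: (-0.262,4.993) -> (-1.256,23.967), length = 19
  seg 3: (-1.256,23.967) -> (-1.727,32.955), length = 9
  seg 4: (-1.727,32.955) -> (4.19,45.643), length = 14
  seg 5: (4.19,45.643) -> (-2.572,31.142), length = 16
  seg 6: (-2.572,31.142) -> (3.344,43.83), length = 14
  seg 7: (3.344,43.83) -> (-3.418,29.33), length = 16
  seg 8: (-3.418,29.33) -> (2.499,42.018), length = 14
  seg 9: (2.499,42.018) -> (-4.263,27.517), length = 16
  seg 10: (-4.263,27.517) -> (1.654,40.205), length = 14
  seg 11: (1.654,40.205) -> (-5.108,25.704), length = 16
  seg 12: (-5.108,25.704) -> (0.809,38.393), length = 14
  seg 13: (0.809,38.393) -> (-5.953,23.892), length = 16
  seg 14: (-5.953,23.892) -> (1.231,39.299), length = 17
  seg 15: (1.231,39.299) -> (3.344,43.83), length = 5
  seg 16: (3.344,43.83) -> (8.416,54.706), length = 12
  seg 17: (8.416,54.706) -> (7.993,53.8), length = 1
Total = 218

Answer: 218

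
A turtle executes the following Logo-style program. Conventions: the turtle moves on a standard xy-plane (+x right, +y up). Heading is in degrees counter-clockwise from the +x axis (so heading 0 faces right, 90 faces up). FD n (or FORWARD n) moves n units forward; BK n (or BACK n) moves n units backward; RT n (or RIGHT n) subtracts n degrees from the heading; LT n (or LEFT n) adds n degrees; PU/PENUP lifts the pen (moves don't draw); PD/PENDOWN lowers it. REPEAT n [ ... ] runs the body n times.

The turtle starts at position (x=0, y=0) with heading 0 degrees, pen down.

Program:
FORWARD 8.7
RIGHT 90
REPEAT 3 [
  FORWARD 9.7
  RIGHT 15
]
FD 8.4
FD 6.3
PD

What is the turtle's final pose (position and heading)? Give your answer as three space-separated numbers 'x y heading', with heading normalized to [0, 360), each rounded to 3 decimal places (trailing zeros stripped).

Executing turtle program step by step:
Start: pos=(0,0), heading=0, pen down
FD 8.7: (0,0) -> (8.7,0) [heading=0, draw]
RT 90: heading 0 -> 270
REPEAT 3 [
  -- iteration 1/3 --
  FD 9.7: (8.7,0) -> (8.7,-9.7) [heading=270, draw]
  RT 15: heading 270 -> 255
  -- iteration 2/3 --
  FD 9.7: (8.7,-9.7) -> (6.189,-19.069) [heading=255, draw]
  RT 15: heading 255 -> 240
  -- iteration 3/3 --
  FD 9.7: (6.189,-19.069) -> (1.339,-27.47) [heading=240, draw]
  RT 15: heading 240 -> 225
]
FD 8.4: (1.339,-27.47) -> (-4.6,-33.41) [heading=225, draw]
FD 6.3: (-4.6,-33.41) -> (-9.055,-37.864) [heading=225, draw]
PD: pen down
Final: pos=(-9.055,-37.864), heading=225, 6 segment(s) drawn

Answer: -9.055 -37.864 225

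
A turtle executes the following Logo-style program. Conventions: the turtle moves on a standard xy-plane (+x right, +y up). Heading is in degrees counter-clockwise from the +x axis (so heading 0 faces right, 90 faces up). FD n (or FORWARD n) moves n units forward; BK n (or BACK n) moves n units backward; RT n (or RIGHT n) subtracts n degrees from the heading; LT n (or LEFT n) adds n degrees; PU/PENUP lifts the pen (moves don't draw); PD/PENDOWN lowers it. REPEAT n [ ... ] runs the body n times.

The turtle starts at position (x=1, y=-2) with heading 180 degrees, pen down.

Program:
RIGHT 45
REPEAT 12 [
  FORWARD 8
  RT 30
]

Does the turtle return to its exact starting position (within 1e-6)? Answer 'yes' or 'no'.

Executing turtle program step by step:
Start: pos=(1,-2), heading=180, pen down
RT 45: heading 180 -> 135
REPEAT 12 [
  -- iteration 1/12 --
  FD 8: (1,-2) -> (-4.657,3.657) [heading=135, draw]
  RT 30: heading 135 -> 105
  -- iteration 2/12 --
  FD 8: (-4.657,3.657) -> (-6.727,11.384) [heading=105, draw]
  RT 30: heading 105 -> 75
  -- iteration 3/12 --
  FD 8: (-6.727,11.384) -> (-4.657,19.112) [heading=75, draw]
  RT 30: heading 75 -> 45
  -- iteration 4/12 --
  FD 8: (-4.657,19.112) -> (1,24.769) [heading=45, draw]
  RT 30: heading 45 -> 15
  -- iteration 5/12 --
  FD 8: (1,24.769) -> (8.727,26.839) [heading=15, draw]
  RT 30: heading 15 -> 345
  -- iteration 6/12 --
  FD 8: (8.727,26.839) -> (16.455,24.769) [heading=345, draw]
  RT 30: heading 345 -> 315
  -- iteration 7/12 --
  FD 8: (16.455,24.769) -> (22.112,19.112) [heading=315, draw]
  RT 30: heading 315 -> 285
  -- iteration 8/12 --
  FD 8: (22.112,19.112) -> (24.182,11.384) [heading=285, draw]
  RT 30: heading 285 -> 255
  -- iteration 9/12 --
  FD 8: (24.182,11.384) -> (22.112,3.657) [heading=255, draw]
  RT 30: heading 255 -> 225
  -- iteration 10/12 --
  FD 8: (22.112,3.657) -> (16.455,-2) [heading=225, draw]
  RT 30: heading 225 -> 195
  -- iteration 11/12 --
  FD 8: (16.455,-2) -> (8.727,-4.071) [heading=195, draw]
  RT 30: heading 195 -> 165
  -- iteration 12/12 --
  FD 8: (8.727,-4.071) -> (1,-2) [heading=165, draw]
  RT 30: heading 165 -> 135
]
Final: pos=(1,-2), heading=135, 12 segment(s) drawn

Start position: (1, -2)
Final position: (1, -2)
Distance = 0; < 1e-6 -> CLOSED

Answer: yes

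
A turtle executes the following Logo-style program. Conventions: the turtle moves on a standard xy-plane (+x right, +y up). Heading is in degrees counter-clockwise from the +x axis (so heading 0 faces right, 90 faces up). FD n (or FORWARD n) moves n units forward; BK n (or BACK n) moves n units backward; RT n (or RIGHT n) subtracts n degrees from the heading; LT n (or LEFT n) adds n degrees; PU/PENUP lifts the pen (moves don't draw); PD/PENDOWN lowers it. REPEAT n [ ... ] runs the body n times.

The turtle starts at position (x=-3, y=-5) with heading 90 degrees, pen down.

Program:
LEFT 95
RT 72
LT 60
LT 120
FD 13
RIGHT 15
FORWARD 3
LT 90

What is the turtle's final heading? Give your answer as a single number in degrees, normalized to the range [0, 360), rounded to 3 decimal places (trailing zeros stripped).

Executing turtle program step by step:
Start: pos=(-3,-5), heading=90, pen down
LT 95: heading 90 -> 185
RT 72: heading 185 -> 113
LT 60: heading 113 -> 173
LT 120: heading 173 -> 293
FD 13: (-3,-5) -> (2.08,-16.967) [heading=293, draw]
RT 15: heading 293 -> 278
FD 3: (2.08,-16.967) -> (2.497,-19.937) [heading=278, draw]
LT 90: heading 278 -> 8
Final: pos=(2.497,-19.937), heading=8, 2 segment(s) drawn

Answer: 8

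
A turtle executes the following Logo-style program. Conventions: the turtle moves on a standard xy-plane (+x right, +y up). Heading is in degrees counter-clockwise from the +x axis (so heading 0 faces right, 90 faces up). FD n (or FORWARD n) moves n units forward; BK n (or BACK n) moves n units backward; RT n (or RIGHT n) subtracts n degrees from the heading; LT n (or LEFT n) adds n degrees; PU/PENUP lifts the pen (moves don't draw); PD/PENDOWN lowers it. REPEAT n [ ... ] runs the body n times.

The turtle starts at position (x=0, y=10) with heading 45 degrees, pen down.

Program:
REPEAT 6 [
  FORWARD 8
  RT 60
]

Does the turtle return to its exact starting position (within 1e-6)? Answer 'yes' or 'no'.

Executing turtle program step by step:
Start: pos=(0,10), heading=45, pen down
REPEAT 6 [
  -- iteration 1/6 --
  FD 8: (0,10) -> (5.657,15.657) [heading=45, draw]
  RT 60: heading 45 -> 345
  -- iteration 2/6 --
  FD 8: (5.657,15.657) -> (13.384,13.586) [heading=345, draw]
  RT 60: heading 345 -> 285
  -- iteration 3/6 --
  FD 8: (13.384,13.586) -> (15.455,5.859) [heading=285, draw]
  RT 60: heading 285 -> 225
  -- iteration 4/6 --
  FD 8: (15.455,5.859) -> (9.798,0.202) [heading=225, draw]
  RT 60: heading 225 -> 165
  -- iteration 5/6 --
  FD 8: (9.798,0.202) -> (2.071,2.273) [heading=165, draw]
  RT 60: heading 165 -> 105
  -- iteration 6/6 --
  FD 8: (2.071,2.273) -> (0,10) [heading=105, draw]
  RT 60: heading 105 -> 45
]
Final: pos=(0,10), heading=45, 6 segment(s) drawn

Start position: (0, 10)
Final position: (0, 10)
Distance = 0; < 1e-6 -> CLOSED

Answer: yes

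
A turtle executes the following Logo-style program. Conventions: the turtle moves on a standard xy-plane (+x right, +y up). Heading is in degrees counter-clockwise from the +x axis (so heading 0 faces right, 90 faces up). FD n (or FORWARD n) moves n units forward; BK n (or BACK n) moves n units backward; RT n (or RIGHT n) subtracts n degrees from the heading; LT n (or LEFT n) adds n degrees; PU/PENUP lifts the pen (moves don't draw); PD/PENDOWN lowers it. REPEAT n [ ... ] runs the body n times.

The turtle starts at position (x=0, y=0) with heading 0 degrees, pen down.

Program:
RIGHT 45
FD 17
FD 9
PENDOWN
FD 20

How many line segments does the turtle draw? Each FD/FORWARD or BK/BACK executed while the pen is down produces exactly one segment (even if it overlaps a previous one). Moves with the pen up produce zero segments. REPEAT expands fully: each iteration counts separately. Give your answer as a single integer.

Answer: 3

Derivation:
Executing turtle program step by step:
Start: pos=(0,0), heading=0, pen down
RT 45: heading 0 -> 315
FD 17: (0,0) -> (12.021,-12.021) [heading=315, draw]
FD 9: (12.021,-12.021) -> (18.385,-18.385) [heading=315, draw]
PD: pen down
FD 20: (18.385,-18.385) -> (32.527,-32.527) [heading=315, draw]
Final: pos=(32.527,-32.527), heading=315, 3 segment(s) drawn
Segments drawn: 3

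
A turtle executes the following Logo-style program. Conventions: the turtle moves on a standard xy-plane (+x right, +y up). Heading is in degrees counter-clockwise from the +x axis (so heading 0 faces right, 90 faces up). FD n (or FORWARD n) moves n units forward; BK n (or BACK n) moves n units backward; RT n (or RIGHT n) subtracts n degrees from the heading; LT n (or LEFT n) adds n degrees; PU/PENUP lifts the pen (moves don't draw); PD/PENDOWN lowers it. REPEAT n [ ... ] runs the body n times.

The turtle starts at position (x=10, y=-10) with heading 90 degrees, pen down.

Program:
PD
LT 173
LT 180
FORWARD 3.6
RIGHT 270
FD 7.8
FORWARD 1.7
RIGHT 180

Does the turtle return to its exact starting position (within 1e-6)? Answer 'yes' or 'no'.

Executing turtle program step by step:
Start: pos=(10,-10), heading=90, pen down
PD: pen down
LT 173: heading 90 -> 263
LT 180: heading 263 -> 83
FD 3.6: (10,-10) -> (10.439,-6.427) [heading=83, draw]
RT 270: heading 83 -> 173
FD 7.8: (10.439,-6.427) -> (2.697,-5.476) [heading=173, draw]
FD 1.7: (2.697,-5.476) -> (1.01,-5.269) [heading=173, draw]
RT 180: heading 173 -> 353
Final: pos=(1.01,-5.269), heading=353, 3 segment(s) drawn

Start position: (10, -10)
Final position: (1.01, -5.269)
Distance = 10.159; >= 1e-6 -> NOT closed

Answer: no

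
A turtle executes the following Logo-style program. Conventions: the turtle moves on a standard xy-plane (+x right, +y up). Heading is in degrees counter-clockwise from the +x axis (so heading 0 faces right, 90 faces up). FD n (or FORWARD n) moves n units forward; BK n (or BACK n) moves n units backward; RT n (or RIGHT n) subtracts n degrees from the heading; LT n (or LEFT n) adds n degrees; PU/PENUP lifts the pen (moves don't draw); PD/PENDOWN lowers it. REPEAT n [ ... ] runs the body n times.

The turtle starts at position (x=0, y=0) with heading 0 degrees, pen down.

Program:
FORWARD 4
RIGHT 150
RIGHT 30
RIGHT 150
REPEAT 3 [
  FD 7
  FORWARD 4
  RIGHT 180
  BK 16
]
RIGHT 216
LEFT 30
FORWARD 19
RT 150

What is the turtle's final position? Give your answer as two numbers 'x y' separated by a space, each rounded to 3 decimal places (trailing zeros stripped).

Answer: 44.74 21.228

Derivation:
Executing turtle program step by step:
Start: pos=(0,0), heading=0, pen down
FD 4: (0,0) -> (4,0) [heading=0, draw]
RT 150: heading 0 -> 210
RT 30: heading 210 -> 180
RT 150: heading 180 -> 30
REPEAT 3 [
  -- iteration 1/3 --
  FD 7: (4,0) -> (10.062,3.5) [heading=30, draw]
  FD 4: (10.062,3.5) -> (13.526,5.5) [heading=30, draw]
  RT 180: heading 30 -> 210
  BK 16: (13.526,5.5) -> (27.383,13.5) [heading=210, draw]
  -- iteration 2/3 --
  FD 7: (27.383,13.5) -> (21.321,10) [heading=210, draw]
  FD 4: (21.321,10) -> (17.856,8) [heading=210, draw]
  RT 180: heading 210 -> 30
  BK 16: (17.856,8) -> (4,0) [heading=30, draw]
  -- iteration 3/3 --
  FD 7: (4,0) -> (10.062,3.5) [heading=30, draw]
  FD 4: (10.062,3.5) -> (13.526,5.5) [heading=30, draw]
  RT 180: heading 30 -> 210
  BK 16: (13.526,5.5) -> (27.383,13.5) [heading=210, draw]
]
RT 216: heading 210 -> 354
LT 30: heading 354 -> 24
FD 19: (27.383,13.5) -> (44.74,21.228) [heading=24, draw]
RT 150: heading 24 -> 234
Final: pos=(44.74,21.228), heading=234, 11 segment(s) drawn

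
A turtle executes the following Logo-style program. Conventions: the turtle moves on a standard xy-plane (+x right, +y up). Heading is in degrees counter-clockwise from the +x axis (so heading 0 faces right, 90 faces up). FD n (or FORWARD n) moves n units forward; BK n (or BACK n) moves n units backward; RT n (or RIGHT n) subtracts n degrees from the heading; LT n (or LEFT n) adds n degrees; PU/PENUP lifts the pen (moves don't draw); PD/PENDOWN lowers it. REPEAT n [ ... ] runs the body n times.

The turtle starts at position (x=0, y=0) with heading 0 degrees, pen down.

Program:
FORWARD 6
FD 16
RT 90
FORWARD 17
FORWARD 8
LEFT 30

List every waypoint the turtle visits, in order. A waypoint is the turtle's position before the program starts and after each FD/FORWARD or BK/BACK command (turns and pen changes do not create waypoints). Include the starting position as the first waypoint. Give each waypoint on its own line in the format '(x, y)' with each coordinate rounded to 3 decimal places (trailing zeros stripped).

Answer: (0, 0)
(6, 0)
(22, 0)
(22, -17)
(22, -25)

Derivation:
Executing turtle program step by step:
Start: pos=(0,0), heading=0, pen down
FD 6: (0,0) -> (6,0) [heading=0, draw]
FD 16: (6,0) -> (22,0) [heading=0, draw]
RT 90: heading 0 -> 270
FD 17: (22,0) -> (22,-17) [heading=270, draw]
FD 8: (22,-17) -> (22,-25) [heading=270, draw]
LT 30: heading 270 -> 300
Final: pos=(22,-25), heading=300, 4 segment(s) drawn
Waypoints (5 total):
(0, 0)
(6, 0)
(22, 0)
(22, -17)
(22, -25)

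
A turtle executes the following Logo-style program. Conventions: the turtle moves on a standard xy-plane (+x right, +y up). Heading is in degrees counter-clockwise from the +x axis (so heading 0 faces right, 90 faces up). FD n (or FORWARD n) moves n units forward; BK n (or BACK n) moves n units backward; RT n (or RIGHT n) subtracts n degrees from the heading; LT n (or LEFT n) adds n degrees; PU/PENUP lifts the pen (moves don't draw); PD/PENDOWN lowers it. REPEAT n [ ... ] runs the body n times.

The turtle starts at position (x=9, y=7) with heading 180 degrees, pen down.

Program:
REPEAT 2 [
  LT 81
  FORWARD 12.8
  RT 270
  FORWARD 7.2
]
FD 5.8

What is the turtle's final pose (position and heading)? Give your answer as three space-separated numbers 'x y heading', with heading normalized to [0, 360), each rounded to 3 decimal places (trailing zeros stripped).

Executing turtle program step by step:
Start: pos=(9,7), heading=180, pen down
REPEAT 2 [
  -- iteration 1/2 --
  LT 81: heading 180 -> 261
  FD 12.8: (9,7) -> (6.998,-5.642) [heading=261, draw]
  RT 270: heading 261 -> 351
  FD 7.2: (6.998,-5.642) -> (14.109,-6.769) [heading=351, draw]
  -- iteration 2/2 --
  LT 81: heading 351 -> 72
  FD 12.8: (14.109,-6.769) -> (18.064,5.405) [heading=72, draw]
  RT 270: heading 72 -> 162
  FD 7.2: (18.064,5.405) -> (11.217,7.63) [heading=162, draw]
]
FD 5.8: (11.217,7.63) -> (5.701,9.422) [heading=162, draw]
Final: pos=(5.701,9.422), heading=162, 5 segment(s) drawn

Answer: 5.701 9.422 162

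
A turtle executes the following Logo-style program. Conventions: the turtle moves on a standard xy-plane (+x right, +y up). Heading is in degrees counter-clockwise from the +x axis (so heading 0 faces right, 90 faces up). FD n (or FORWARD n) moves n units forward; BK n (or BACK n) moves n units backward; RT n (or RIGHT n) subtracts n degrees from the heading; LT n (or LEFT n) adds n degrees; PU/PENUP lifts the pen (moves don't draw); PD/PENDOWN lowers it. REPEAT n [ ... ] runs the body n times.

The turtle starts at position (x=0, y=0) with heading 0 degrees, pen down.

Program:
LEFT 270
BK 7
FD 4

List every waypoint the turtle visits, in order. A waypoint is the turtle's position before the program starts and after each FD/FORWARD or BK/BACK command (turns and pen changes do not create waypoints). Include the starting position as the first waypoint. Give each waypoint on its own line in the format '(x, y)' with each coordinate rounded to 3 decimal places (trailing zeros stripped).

Executing turtle program step by step:
Start: pos=(0,0), heading=0, pen down
LT 270: heading 0 -> 270
BK 7: (0,0) -> (0,7) [heading=270, draw]
FD 4: (0,7) -> (0,3) [heading=270, draw]
Final: pos=(0,3), heading=270, 2 segment(s) drawn
Waypoints (3 total):
(0, 0)
(0, 7)
(0, 3)

Answer: (0, 0)
(0, 7)
(0, 3)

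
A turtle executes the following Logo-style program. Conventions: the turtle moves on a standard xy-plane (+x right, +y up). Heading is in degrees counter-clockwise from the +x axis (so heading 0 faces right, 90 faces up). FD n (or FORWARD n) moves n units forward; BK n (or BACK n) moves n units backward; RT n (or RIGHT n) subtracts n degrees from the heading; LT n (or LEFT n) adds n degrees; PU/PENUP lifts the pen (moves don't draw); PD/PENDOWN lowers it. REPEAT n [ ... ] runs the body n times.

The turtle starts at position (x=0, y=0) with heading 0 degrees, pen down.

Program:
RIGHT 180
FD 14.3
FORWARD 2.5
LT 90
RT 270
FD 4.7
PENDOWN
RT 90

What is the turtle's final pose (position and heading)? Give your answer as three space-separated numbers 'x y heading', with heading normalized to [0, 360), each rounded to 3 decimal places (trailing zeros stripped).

Executing turtle program step by step:
Start: pos=(0,0), heading=0, pen down
RT 180: heading 0 -> 180
FD 14.3: (0,0) -> (-14.3,0) [heading=180, draw]
FD 2.5: (-14.3,0) -> (-16.8,0) [heading=180, draw]
LT 90: heading 180 -> 270
RT 270: heading 270 -> 0
FD 4.7: (-16.8,0) -> (-12.1,0) [heading=0, draw]
PD: pen down
RT 90: heading 0 -> 270
Final: pos=(-12.1,0), heading=270, 3 segment(s) drawn

Answer: -12.1 0 270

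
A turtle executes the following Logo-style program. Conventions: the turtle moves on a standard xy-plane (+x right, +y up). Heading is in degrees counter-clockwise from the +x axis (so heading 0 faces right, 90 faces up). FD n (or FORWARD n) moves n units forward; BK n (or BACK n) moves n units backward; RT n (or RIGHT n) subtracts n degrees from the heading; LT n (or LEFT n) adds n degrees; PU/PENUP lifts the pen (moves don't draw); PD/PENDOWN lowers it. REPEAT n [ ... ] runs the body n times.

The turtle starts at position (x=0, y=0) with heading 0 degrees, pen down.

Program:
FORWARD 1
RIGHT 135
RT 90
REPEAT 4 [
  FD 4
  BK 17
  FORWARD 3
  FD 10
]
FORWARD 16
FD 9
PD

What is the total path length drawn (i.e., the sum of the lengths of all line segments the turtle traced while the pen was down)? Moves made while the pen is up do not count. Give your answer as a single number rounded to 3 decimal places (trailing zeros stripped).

Executing turtle program step by step:
Start: pos=(0,0), heading=0, pen down
FD 1: (0,0) -> (1,0) [heading=0, draw]
RT 135: heading 0 -> 225
RT 90: heading 225 -> 135
REPEAT 4 [
  -- iteration 1/4 --
  FD 4: (1,0) -> (-1.828,2.828) [heading=135, draw]
  BK 17: (-1.828,2.828) -> (10.192,-9.192) [heading=135, draw]
  FD 3: (10.192,-9.192) -> (8.071,-7.071) [heading=135, draw]
  FD 10: (8.071,-7.071) -> (1,0) [heading=135, draw]
  -- iteration 2/4 --
  FD 4: (1,0) -> (-1.828,2.828) [heading=135, draw]
  BK 17: (-1.828,2.828) -> (10.192,-9.192) [heading=135, draw]
  FD 3: (10.192,-9.192) -> (8.071,-7.071) [heading=135, draw]
  FD 10: (8.071,-7.071) -> (1,0) [heading=135, draw]
  -- iteration 3/4 --
  FD 4: (1,0) -> (-1.828,2.828) [heading=135, draw]
  BK 17: (-1.828,2.828) -> (10.192,-9.192) [heading=135, draw]
  FD 3: (10.192,-9.192) -> (8.071,-7.071) [heading=135, draw]
  FD 10: (8.071,-7.071) -> (1,0) [heading=135, draw]
  -- iteration 4/4 --
  FD 4: (1,0) -> (-1.828,2.828) [heading=135, draw]
  BK 17: (-1.828,2.828) -> (10.192,-9.192) [heading=135, draw]
  FD 3: (10.192,-9.192) -> (8.071,-7.071) [heading=135, draw]
  FD 10: (8.071,-7.071) -> (1,0) [heading=135, draw]
]
FD 16: (1,0) -> (-10.314,11.314) [heading=135, draw]
FD 9: (-10.314,11.314) -> (-16.678,17.678) [heading=135, draw]
PD: pen down
Final: pos=(-16.678,17.678), heading=135, 19 segment(s) drawn

Segment lengths:
  seg 1: (0,0) -> (1,0), length = 1
  seg 2: (1,0) -> (-1.828,2.828), length = 4
  seg 3: (-1.828,2.828) -> (10.192,-9.192), length = 17
  seg 4: (10.192,-9.192) -> (8.071,-7.071), length = 3
  seg 5: (8.071,-7.071) -> (1,0), length = 10
  seg 6: (1,0) -> (-1.828,2.828), length = 4
  seg 7: (-1.828,2.828) -> (10.192,-9.192), length = 17
  seg 8: (10.192,-9.192) -> (8.071,-7.071), length = 3
  seg 9: (8.071,-7.071) -> (1,0), length = 10
  seg 10: (1,0) -> (-1.828,2.828), length = 4
  seg 11: (-1.828,2.828) -> (10.192,-9.192), length = 17
  seg 12: (10.192,-9.192) -> (8.071,-7.071), length = 3
  seg 13: (8.071,-7.071) -> (1,0), length = 10
  seg 14: (1,0) -> (-1.828,2.828), length = 4
  seg 15: (-1.828,2.828) -> (10.192,-9.192), length = 17
  seg 16: (10.192,-9.192) -> (8.071,-7.071), length = 3
  seg 17: (8.071,-7.071) -> (1,0), length = 10
  seg 18: (1,0) -> (-10.314,11.314), length = 16
  seg 19: (-10.314,11.314) -> (-16.678,17.678), length = 9
Total = 162

Answer: 162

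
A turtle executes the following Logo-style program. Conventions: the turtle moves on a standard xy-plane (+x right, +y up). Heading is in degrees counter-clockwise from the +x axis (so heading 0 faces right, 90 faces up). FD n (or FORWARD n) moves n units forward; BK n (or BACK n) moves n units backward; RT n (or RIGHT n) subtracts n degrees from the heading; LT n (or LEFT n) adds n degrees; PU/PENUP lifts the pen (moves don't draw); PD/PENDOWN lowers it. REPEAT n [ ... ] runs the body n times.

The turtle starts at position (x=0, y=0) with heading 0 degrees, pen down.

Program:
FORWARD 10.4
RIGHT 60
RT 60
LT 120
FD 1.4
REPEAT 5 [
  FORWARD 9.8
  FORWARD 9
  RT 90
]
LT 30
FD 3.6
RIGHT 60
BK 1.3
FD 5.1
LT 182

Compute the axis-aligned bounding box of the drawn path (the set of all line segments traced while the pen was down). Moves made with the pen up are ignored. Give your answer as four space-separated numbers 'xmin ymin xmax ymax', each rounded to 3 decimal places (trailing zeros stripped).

Answer: 0 -18.8 33.05 0

Derivation:
Executing turtle program step by step:
Start: pos=(0,0), heading=0, pen down
FD 10.4: (0,0) -> (10.4,0) [heading=0, draw]
RT 60: heading 0 -> 300
RT 60: heading 300 -> 240
LT 120: heading 240 -> 0
FD 1.4: (10.4,0) -> (11.8,0) [heading=0, draw]
REPEAT 5 [
  -- iteration 1/5 --
  FD 9.8: (11.8,0) -> (21.6,0) [heading=0, draw]
  FD 9: (21.6,0) -> (30.6,0) [heading=0, draw]
  RT 90: heading 0 -> 270
  -- iteration 2/5 --
  FD 9.8: (30.6,0) -> (30.6,-9.8) [heading=270, draw]
  FD 9: (30.6,-9.8) -> (30.6,-18.8) [heading=270, draw]
  RT 90: heading 270 -> 180
  -- iteration 3/5 --
  FD 9.8: (30.6,-18.8) -> (20.8,-18.8) [heading=180, draw]
  FD 9: (20.8,-18.8) -> (11.8,-18.8) [heading=180, draw]
  RT 90: heading 180 -> 90
  -- iteration 4/5 --
  FD 9.8: (11.8,-18.8) -> (11.8,-9) [heading=90, draw]
  FD 9: (11.8,-9) -> (11.8,0) [heading=90, draw]
  RT 90: heading 90 -> 0
  -- iteration 5/5 --
  FD 9.8: (11.8,0) -> (21.6,0) [heading=0, draw]
  FD 9: (21.6,0) -> (30.6,0) [heading=0, draw]
  RT 90: heading 0 -> 270
]
LT 30: heading 270 -> 300
FD 3.6: (30.6,0) -> (32.4,-3.118) [heading=300, draw]
RT 60: heading 300 -> 240
BK 1.3: (32.4,-3.118) -> (33.05,-1.992) [heading=240, draw]
FD 5.1: (33.05,-1.992) -> (30.5,-6.409) [heading=240, draw]
LT 182: heading 240 -> 62
Final: pos=(30.5,-6.409), heading=62, 15 segment(s) drawn

Segment endpoints: x in {0, 10.4, 11.8, 11.8, 11.8, 20.8, 21.6, 21.6, 30.5, 30.6, 30.6, 32.4, 33.05}, y in {-18.8, -9.8, -9, -6.409, -3.118, -1.992, 0, 0, 0}
xmin=0, ymin=-18.8, xmax=33.05, ymax=0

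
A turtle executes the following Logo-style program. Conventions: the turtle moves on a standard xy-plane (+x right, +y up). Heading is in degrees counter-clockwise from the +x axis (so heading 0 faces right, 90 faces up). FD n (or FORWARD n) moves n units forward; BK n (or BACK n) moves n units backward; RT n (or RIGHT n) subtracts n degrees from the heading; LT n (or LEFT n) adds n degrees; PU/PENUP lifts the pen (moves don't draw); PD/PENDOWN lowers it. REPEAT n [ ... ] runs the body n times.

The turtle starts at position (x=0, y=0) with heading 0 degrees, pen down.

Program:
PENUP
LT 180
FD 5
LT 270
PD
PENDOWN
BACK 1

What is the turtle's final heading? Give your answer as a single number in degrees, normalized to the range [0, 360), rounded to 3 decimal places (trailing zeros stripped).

Executing turtle program step by step:
Start: pos=(0,0), heading=0, pen down
PU: pen up
LT 180: heading 0 -> 180
FD 5: (0,0) -> (-5,0) [heading=180, move]
LT 270: heading 180 -> 90
PD: pen down
PD: pen down
BK 1: (-5,0) -> (-5,-1) [heading=90, draw]
Final: pos=(-5,-1), heading=90, 1 segment(s) drawn

Answer: 90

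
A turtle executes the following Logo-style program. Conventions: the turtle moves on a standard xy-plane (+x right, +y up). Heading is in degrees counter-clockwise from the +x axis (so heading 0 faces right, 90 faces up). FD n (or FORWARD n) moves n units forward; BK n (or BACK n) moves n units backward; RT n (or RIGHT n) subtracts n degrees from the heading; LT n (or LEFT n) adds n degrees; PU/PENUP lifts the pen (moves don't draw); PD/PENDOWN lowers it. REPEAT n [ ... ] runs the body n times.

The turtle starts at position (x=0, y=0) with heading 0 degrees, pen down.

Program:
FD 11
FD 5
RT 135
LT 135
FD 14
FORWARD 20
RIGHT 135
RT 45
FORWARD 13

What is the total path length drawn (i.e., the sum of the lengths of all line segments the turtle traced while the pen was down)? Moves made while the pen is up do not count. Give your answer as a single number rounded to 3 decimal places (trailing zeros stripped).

Executing turtle program step by step:
Start: pos=(0,0), heading=0, pen down
FD 11: (0,0) -> (11,0) [heading=0, draw]
FD 5: (11,0) -> (16,0) [heading=0, draw]
RT 135: heading 0 -> 225
LT 135: heading 225 -> 0
FD 14: (16,0) -> (30,0) [heading=0, draw]
FD 20: (30,0) -> (50,0) [heading=0, draw]
RT 135: heading 0 -> 225
RT 45: heading 225 -> 180
FD 13: (50,0) -> (37,0) [heading=180, draw]
Final: pos=(37,0), heading=180, 5 segment(s) drawn

Segment lengths:
  seg 1: (0,0) -> (11,0), length = 11
  seg 2: (11,0) -> (16,0), length = 5
  seg 3: (16,0) -> (30,0), length = 14
  seg 4: (30,0) -> (50,0), length = 20
  seg 5: (50,0) -> (37,0), length = 13
Total = 63

Answer: 63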